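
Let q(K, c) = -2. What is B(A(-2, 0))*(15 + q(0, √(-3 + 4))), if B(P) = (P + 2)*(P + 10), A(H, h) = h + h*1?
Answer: 260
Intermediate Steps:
A(H, h) = 2*h (A(H, h) = h + h = 2*h)
B(P) = (2 + P)*(10 + P)
B(A(-2, 0))*(15 + q(0, √(-3 + 4))) = (20 + (2*0)² + 12*(2*0))*(15 - 2) = (20 + 0² + 12*0)*13 = (20 + 0 + 0)*13 = 20*13 = 260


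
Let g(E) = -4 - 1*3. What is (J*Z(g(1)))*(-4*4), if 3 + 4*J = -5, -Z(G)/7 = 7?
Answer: -1568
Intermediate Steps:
g(E) = -7 (g(E) = -4 - 3 = -7)
Z(G) = -49 (Z(G) = -7*7 = -49)
J = -2 (J = -¾ + (¼)*(-5) = -¾ - 5/4 = -2)
(J*Z(g(1)))*(-4*4) = (-2*(-49))*(-4*4) = 98*(-16) = -1568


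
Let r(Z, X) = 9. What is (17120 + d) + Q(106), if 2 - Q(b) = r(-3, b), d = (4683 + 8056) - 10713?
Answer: 19139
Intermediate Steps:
d = 2026 (d = 12739 - 10713 = 2026)
Q(b) = -7 (Q(b) = 2 - 1*9 = 2 - 9 = -7)
(17120 + d) + Q(106) = (17120 + 2026) - 7 = 19146 - 7 = 19139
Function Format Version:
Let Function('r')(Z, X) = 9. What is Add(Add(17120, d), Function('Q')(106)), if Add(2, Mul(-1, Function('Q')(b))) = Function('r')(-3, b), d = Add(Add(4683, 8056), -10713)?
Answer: 19139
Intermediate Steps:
d = 2026 (d = Add(12739, -10713) = 2026)
Function('Q')(b) = -7 (Function('Q')(b) = Add(2, Mul(-1, 9)) = Add(2, -9) = -7)
Add(Add(17120, d), Function('Q')(106)) = Add(Add(17120, 2026), -7) = Add(19146, -7) = 19139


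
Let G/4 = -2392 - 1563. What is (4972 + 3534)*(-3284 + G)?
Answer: -162498624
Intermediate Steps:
G = -15820 (G = 4*(-2392 - 1563) = 4*(-3955) = -15820)
(4972 + 3534)*(-3284 + G) = (4972 + 3534)*(-3284 - 15820) = 8506*(-19104) = -162498624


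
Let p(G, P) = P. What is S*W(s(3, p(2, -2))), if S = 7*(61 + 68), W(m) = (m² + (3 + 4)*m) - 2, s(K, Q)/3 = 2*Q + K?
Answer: -12642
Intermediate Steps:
s(K, Q) = 3*K + 6*Q (s(K, Q) = 3*(2*Q + K) = 3*(K + 2*Q) = 3*K + 6*Q)
W(m) = -2 + m² + 7*m (W(m) = (m² + 7*m) - 2 = -2 + m² + 7*m)
S = 903 (S = 7*129 = 903)
S*W(s(3, p(2, -2))) = 903*(-2 + (3*3 + 6*(-2))² + 7*(3*3 + 6*(-2))) = 903*(-2 + (9 - 12)² + 7*(9 - 12)) = 903*(-2 + (-3)² + 7*(-3)) = 903*(-2 + 9 - 21) = 903*(-14) = -12642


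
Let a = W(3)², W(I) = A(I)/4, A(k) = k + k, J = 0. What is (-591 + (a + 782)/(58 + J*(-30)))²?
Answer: 17949300625/53824 ≈ 3.3348e+5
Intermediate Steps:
A(k) = 2*k
W(I) = I/2 (W(I) = (2*I)/4 = (2*I)*(¼) = I/2)
a = 9/4 (a = ((½)*3)² = (3/2)² = 9/4 ≈ 2.2500)
(-591 + (a + 782)/(58 + J*(-30)))² = (-591 + (9/4 + 782)/(58 + 0*(-30)))² = (-591 + 3137/(4*(58 + 0)))² = (-591 + (3137/4)/58)² = (-591 + (3137/4)*(1/58))² = (-591 + 3137/232)² = (-133975/232)² = 17949300625/53824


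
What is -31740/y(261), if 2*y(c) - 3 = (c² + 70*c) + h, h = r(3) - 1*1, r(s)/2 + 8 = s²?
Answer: -12696/17279 ≈ -0.73477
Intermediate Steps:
r(s) = -16 + 2*s²
h = 1 (h = (-16 + 2*3²) - 1*1 = (-16 + 2*9) - 1 = (-16 + 18) - 1 = 2 - 1 = 1)
y(c) = 2 + c²/2 + 35*c (y(c) = 3/2 + ((c² + 70*c) + 1)/2 = 3/2 + (1 + c² + 70*c)/2 = 3/2 + (½ + c²/2 + 35*c) = 2 + c²/2 + 35*c)
-31740/y(261) = -31740/(2 + (½)*261² + 35*261) = -31740/(2 + (½)*68121 + 9135) = -31740/(2 + 68121/2 + 9135) = -31740/86395/2 = -31740*2/86395 = -12696/17279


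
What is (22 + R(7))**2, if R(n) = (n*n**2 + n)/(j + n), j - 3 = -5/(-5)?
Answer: 350464/121 ≈ 2896.4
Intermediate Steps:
j = 4 (j = 3 - 5/(-5) = 3 - 5*(-1/5) = 3 + 1 = 4)
R(n) = (n + n**3)/(4 + n) (R(n) = (n*n**2 + n)/(4 + n) = (n**3 + n)/(4 + n) = (n + n**3)/(4 + n))
(22 + R(7))**2 = (22 + (7 + 7**3)/(4 + 7))**2 = (22 + (7 + 343)/11)**2 = (22 + (1/11)*350)**2 = (22 + 350/11)**2 = (592/11)**2 = 350464/121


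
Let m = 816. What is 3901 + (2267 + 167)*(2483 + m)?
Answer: 8033667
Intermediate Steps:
3901 + (2267 + 167)*(2483 + m) = 3901 + (2267 + 167)*(2483 + 816) = 3901 + 2434*3299 = 3901 + 8029766 = 8033667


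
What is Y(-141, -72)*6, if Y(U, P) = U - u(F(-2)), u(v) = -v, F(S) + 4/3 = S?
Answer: -866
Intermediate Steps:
F(S) = -4/3 + S
Y(U, P) = -10/3 + U (Y(U, P) = U - (-1)*(-4/3 - 2) = U - (-1)*(-10)/3 = U - 1*10/3 = U - 10/3 = -10/3 + U)
Y(-141, -72)*6 = (-10/3 - 141)*6 = -433/3*6 = -866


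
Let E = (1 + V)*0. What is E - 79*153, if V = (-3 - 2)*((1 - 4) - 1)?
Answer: -12087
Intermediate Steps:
V = 20 (V = -5*(-3 - 1) = -5*(-4) = 20)
E = 0 (E = (1 + 20)*0 = 21*0 = 0)
E - 79*153 = 0 - 79*153 = 0 - 12087 = -12087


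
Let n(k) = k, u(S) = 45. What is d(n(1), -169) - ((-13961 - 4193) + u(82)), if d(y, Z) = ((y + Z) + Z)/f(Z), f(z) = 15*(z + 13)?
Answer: 42375397/2340 ≈ 18109.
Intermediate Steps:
f(z) = 195 + 15*z (f(z) = 15*(13 + z) = 195 + 15*z)
d(y, Z) = (y + 2*Z)/(195 + 15*Z) (d(y, Z) = ((y + Z) + Z)/(195 + 15*Z) = ((Z + y) + Z)/(195 + 15*Z) = (y + 2*Z)/(195 + 15*Z))
d(n(1), -169) - ((-13961 - 4193) + u(82)) = (1 + 2*(-169))/(15*(13 - 169)) - ((-13961 - 4193) + 45) = (1/15)*(1 - 338)/(-156) - (-18154 + 45) = (1/15)*(-1/156)*(-337) - 1*(-18109) = 337/2340 + 18109 = 42375397/2340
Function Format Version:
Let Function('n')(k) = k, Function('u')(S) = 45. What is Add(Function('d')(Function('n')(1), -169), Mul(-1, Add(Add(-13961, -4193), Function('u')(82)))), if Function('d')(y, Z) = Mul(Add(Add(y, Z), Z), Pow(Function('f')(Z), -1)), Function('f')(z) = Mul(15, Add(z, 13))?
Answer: Rational(42375397, 2340) ≈ 18109.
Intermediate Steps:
Function('f')(z) = Add(195, Mul(15, z)) (Function('f')(z) = Mul(15, Add(13, z)) = Add(195, Mul(15, z)))
Function('d')(y, Z) = Mul(Pow(Add(195, Mul(15, Z)), -1), Add(y, Mul(2, Z))) (Function('d')(y, Z) = Mul(Add(Add(y, Z), Z), Pow(Add(195, Mul(15, Z)), -1)) = Mul(Add(Add(Z, y), Z), Pow(Add(195, Mul(15, Z)), -1)) = Mul(Add(y, Mul(2, Z)), Pow(Add(195, Mul(15, Z)), -1)) = Mul(Pow(Add(195, Mul(15, Z)), -1), Add(y, Mul(2, Z))))
Add(Function('d')(Function('n')(1), -169), Mul(-1, Add(Add(-13961, -4193), Function('u')(82)))) = Add(Mul(Rational(1, 15), Pow(Add(13, -169), -1), Add(1, Mul(2, -169))), Mul(-1, Add(Add(-13961, -4193), 45))) = Add(Mul(Rational(1, 15), Pow(-156, -1), Add(1, -338)), Mul(-1, Add(-18154, 45))) = Add(Mul(Rational(1, 15), Rational(-1, 156), -337), Mul(-1, -18109)) = Add(Rational(337, 2340), 18109) = Rational(42375397, 2340)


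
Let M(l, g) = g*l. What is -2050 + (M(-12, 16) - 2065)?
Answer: -4307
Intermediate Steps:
-2050 + (M(-12, 16) - 2065) = -2050 + (16*(-12) - 2065) = -2050 + (-192 - 2065) = -2050 - 2257 = -4307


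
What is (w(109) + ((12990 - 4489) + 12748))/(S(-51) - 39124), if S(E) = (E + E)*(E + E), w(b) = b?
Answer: -10679/14360 ≈ -0.74366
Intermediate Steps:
S(E) = 4*E**2 (S(E) = (2*E)*(2*E) = 4*E**2)
(w(109) + ((12990 - 4489) + 12748))/(S(-51) - 39124) = (109 + ((12990 - 4489) + 12748))/(4*(-51)**2 - 39124) = (109 + (8501 + 12748))/(4*2601 - 39124) = (109 + 21249)/(10404 - 39124) = 21358/(-28720) = 21358*(-1/28720) = -10679/14360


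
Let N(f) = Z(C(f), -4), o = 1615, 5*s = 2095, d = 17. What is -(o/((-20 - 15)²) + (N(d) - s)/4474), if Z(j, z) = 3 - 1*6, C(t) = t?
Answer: -670856/548065 ≈ -1.2240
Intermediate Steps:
s = 419 (s = (⅕)*2095 = 419)
Z(j, z) = -3 (Z(j, z) = 3 - 6 = -3)
N(f) = -3
-(o/((-20 - 15)²) + (N(d) - s)/4474) = -(1615/((-20 - 15)²) + (-3 - 1*419)/4474) = -(1615/((-35)²) + (-3 - 419)*(1/4474)) = -(1615/1225 - 422*1/4474) = -(1615*(1/1225) - 211/2237) = -(323/245 - 211/2237) = -1*670856/548065 = -670856/548065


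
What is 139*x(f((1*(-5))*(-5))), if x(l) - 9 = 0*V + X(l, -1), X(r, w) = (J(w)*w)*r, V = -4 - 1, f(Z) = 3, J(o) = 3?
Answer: 0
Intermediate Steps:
V = -5
X(r, w) = 3*r*w (X(r, w) = (3*w)*r = 3*r*w)
x(l) = 9 - 3*l (x(l) = 9 + (0*(-5) + 3*l*(-1)) = 9 + (0 - 3*l) = 9 - 3*l)
139*x(f((1*(-5))*(-5))) = 139*(9 - 3*3) = 139*(9 - 9) = 139*0 = 0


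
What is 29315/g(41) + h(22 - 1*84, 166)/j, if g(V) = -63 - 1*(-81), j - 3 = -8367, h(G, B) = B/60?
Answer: 408651017/250920 ≈ 1628.6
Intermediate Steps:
h(G, B) = B/60 (h(G, B) = B*(1/60) = B/60)
j = -8364 (j = 3 - 8367 = -8364)
g(V) = 18 (g(V) = -63 + 81 = 18)
29315/g(41) + h(22 - 1*84, 166)/j = 29315/18 + ((1/60)*166)/(-8364) = 29315*(1/18) + (83/30)*(-1/8364) = 29315/18 - 83/250920 = 408651017/250920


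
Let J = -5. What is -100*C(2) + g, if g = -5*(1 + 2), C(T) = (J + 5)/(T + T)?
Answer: -15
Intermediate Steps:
C(T) = 0 (C(T) = (-5 + 5)/(T + T) = 0/((2*T)) = 0*(1/(2*T)) = 0)
g = -15 (g = -5*3 = -15)
-100*C(2) + g = -100*0 - 15 = 0 - 15 = -15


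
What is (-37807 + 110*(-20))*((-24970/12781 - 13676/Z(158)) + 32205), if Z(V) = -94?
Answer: -777415696862761/600707 ≈ -1.2942e+9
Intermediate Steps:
(-37807 + 110*(-20))*((-24970/12781 - 13676/Z(158)) + 32205) = (-37807 + 110*(-20))*((-24970/12781 - 13676/(-94)) + 32205) = (-37807 - 2200)*((-24970*1/12781 - 13676*(-1/94)) + 32205) = -40007*((-24970/12781 + 6838/47) + 32205) = -40007*(86222888/600707 + 32205) = -40007*19431991823/600707 = -777415696862761/600707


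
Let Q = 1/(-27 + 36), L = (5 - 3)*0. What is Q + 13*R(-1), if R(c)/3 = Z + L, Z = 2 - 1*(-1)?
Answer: 1054/9 ≈ 117.11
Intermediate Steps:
L = 0 (L = 2*0 = 0)
Z = 3 (Z = 2 + 1 = 3)
Q = 1/9 ≈ 0.11111
R(c) = 9 (R(c) = 3*(3 + 0) = 3*3 = 9)
Q + 13*R(-1) = 1/9 + 13*9 = 1/9 + 117 = 1054/9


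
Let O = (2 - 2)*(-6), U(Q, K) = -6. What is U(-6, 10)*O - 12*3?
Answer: -36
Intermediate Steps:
O = 0 (O = 0*(-6) = 0)
U(-6, 10)*O - 12*3 = -6*0 - 12*3 = 0 - 36 = -36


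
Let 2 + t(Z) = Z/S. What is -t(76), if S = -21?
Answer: 118/21 ≈ 5.6190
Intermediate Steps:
t(Z) = -2 - Z/21 (t(Z) = -2 + Z/(-21) = -2 + Z*(-1/21) = -2 - Z/21)
-t(76) = -(-2 - 1/21*76) = -(-2 - 76/21) = -1*(-118/21) = 118/21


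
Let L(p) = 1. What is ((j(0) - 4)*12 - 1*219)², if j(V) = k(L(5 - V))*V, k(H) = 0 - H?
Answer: 71289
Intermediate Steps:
k(H) = -H
j(V) = -V (j(V) = (-1*1)*V = -V)
((j(0) - 4)*12 - 1*219)² = ((-1*0 - 4)*12 - 1*219)² = ((0 - 4)*12 - 219)² = (-4*12 - 219)² = (-48 - 219)² = (-267)² = 71289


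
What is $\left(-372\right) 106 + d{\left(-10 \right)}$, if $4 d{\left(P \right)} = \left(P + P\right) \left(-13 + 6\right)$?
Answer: $-39397$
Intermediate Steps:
$d{\left(P \right)} = - \frac{7 P}{2}$ ($d{\left(P \right)} = \frac{\left(P + P\right) \left(-13 + 6\right)}{4} = \frac{2 P \left(-7\right)}{4} = \frac{\left(-14\right) P}{4} = - \frac{7 P}{2}$)
$\left(-372\right) 106 + d{\left(-10 \right)} = \left(-372\right) 106 - -35 = -39432 + 35 = -39397$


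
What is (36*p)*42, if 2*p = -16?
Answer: -12096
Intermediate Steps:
p = -8 (p = (½)*(-16) = -8)
(36*p)*42 = (36*(-8))*42 = -288*42 = -12096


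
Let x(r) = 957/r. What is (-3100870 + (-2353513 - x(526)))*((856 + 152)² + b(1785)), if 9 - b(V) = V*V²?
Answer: 8157152658457733040/263 ≈ 3.1016e+16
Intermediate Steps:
b(V) = 9 - V³ (b(V) = 9 - V*V² = 9 - V³)
(-3100870 + (-2353513 - x(526)))*((856 + 152)² + b(1785)) = (-3100870 + (-2353513 - 957/526))*((856 + 152)² + (9 - 1*1785³)) = (-3100870 + (-2353513 - 957/526))*(1008² + (9 - 1*5687411625)) = (-3100870 + (-2353513 - 1*957/526))*(1016064 + (9 - 5687411625)) = (-3100870 + (-2353513 - 957/526))*(1016064 - 5687411616) = (-3100870 - 1237948795/526)*(-5686395552) = -2869006415/526*(-5686395552) = 8157152658457733040/263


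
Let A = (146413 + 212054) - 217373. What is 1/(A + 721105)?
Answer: 1/862199 ≈ 1.1598e-6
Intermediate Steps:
A = 141094 (A = 358467 - 217373 = 141094)
1/(A + 721105) = 1/(141094 + 721105) = 1/862199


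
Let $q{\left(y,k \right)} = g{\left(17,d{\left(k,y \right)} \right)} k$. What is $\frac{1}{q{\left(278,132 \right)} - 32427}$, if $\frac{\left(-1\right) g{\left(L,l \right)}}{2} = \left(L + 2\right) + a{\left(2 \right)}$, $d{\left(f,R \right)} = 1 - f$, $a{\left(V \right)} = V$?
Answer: $- \frac{1}{37971} \approx -2.6336 \cdot 10^{-5}$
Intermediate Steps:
$g{\left(L,l \right)} = -8 - 2 L$ ($g{\left(L,l \right)} = - 2 \left(\left(L + 2\right) + 2\right) = - 2 \left(\left(2 + L\right) + 2\right) = - 2 \left(4 + L\right) = -8 - 2 L$)
$q{\left(y,k \right)} = - 42 k$ ($q{\left(y,k \right)} = \left(-8 - 34\right) k = - 42 k$)
$\frac{1}{q{\left(278,132 \right)} - 32427} = \frac{1}{\left(-42\right) 132 - 32427} = \frac{1}{-5544 - 32427} = \frac{1}{-37971} = - \frac{1}{37971}$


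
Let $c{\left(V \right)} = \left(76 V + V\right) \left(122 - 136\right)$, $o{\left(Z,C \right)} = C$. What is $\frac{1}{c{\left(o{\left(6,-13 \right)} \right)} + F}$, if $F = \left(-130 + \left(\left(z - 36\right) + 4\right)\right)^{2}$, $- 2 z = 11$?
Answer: $\frac{4}{168281} \approx 2.377 \cdot 10^{-5}$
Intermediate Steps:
$z = - \frac{11}{2}$ ($z = \left(- \frac{1}{2}\right) 11 = - \frac{11}{2} \approx -5.5$)
$c{\left(V \right)} = - 1078 V$ ($c{\left(V \right)} = 77 V \left(-14\right) = - 1078 V$)
$F = \frac{112225}{4}$ ($F = \left(-130 + \left(\left(- \frac{11}{2} - 36\right) + 4\right)\right)^{2} = \left(-130 + \left(- \frac{83}{2} + 4\right)\right)^{2} = \left(-130 - \frac{75}{2}\right)^{2} = \left(- \frac{335}{2}\right)^{2} = \frac{112225}{4} \approx 28056.0$)
$\frac{1}{c{\left(o{\left(6,-13 \right)} \right)} + F} = \frac{1}{\left(-1078\right) \left(-13\right) + \frac{112225}{4}} = \frac{1}{14014 + \frac{112225}{4}} = \frac{1}{\frac{168281}{4}} = \frac{4}{168281}$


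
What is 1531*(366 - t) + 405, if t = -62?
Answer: 655673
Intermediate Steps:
1531*(366 - t) + 405 = 1531*(366 - 1*(-62)) + 405 = 1531*(366 + 62) + 405 = 1531*428 + 405 = 655268 + 405 = 655673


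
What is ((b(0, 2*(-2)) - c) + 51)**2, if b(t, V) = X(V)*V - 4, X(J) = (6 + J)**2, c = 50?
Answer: 361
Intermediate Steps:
b(t, V) = -4 + V*(6 + V)**2 (b(t, V) = (6 + V)**2*V - 4 = V*(6 + V)**2 - 4 = -4 + V*(6 + V)**2)
((b(0, 2*(-2)) - c) + 51)**2 = (((-4 + (2*(-2))*(6 + 2*(-2))**2) - 1*50) + 51)**2 = (((-4 - 4*(6 - 4)**2) - 50) + 51)**2 = (((-4 - 4*2**2) - 50) + 51)**2 = (((-4 - 4*4) - 50) + 51)**2 = (((-4 - 16) - 50) + 51)**2 = ((-20 - 50) + 51)**2 = (-70 + 51)**2 = (-19)**2 = 361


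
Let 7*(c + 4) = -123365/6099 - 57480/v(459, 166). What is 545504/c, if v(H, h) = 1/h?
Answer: -23289202272/58195000457 ≈ -0.40019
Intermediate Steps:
c = -58195000457/42693 (c = -4 + (-123365/6099 - 57480/(1/166))/7 = -4 + (-123365*1/6099 - 57480/1/166)/7 = -4 + (-123365/6099 - 57480*166)/7 = -4 + (-123365/6099 - 9541680)/7 = -4 + (1/7)*(-58194829685/6099) = -4 - 58194829685/42693 = -58195000457/42693 ≈ -1.3631e+6)
545504/c = 545504/(-58195000457/42693) = 545504*(-42693/58195000457) = -23289202272/58195000457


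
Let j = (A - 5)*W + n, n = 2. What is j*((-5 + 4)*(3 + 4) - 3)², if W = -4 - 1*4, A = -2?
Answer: 5800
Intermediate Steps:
W = -8 (W = -4 - 4 = -8)
j = 58 (j = (-2 - 5)*(-8) + 2 = -7*(-8) + 2 = 56 + 2 = 58)
j*((-5 + 4)*(3 + 4) - 3)² = 58*((-5 + 4)*(3 + 4) - 3)² = 58*(-1*7 - 3)² = 58*(-7 - 3)² = 58*(-10)² = 58*100 = 5800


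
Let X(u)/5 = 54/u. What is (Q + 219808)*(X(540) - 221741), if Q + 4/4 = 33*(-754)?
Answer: -86445533925/2 ≈ -4.3223e+10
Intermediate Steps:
X(u) = 270/u (X(u) = 5*(54/u) = 270/u)
Q = -24883 (Q = -1 + 33*(-754) = -1 - 24882 = -24883)
(Q + 219808)*(X(540) - 221741) = (-24883 + 219808)*(270/540 - 221741) = 194925*(270*(1/540) - 221741) = 194925*(½ - 221741) = 194925*(-443481/2) = -86445533925/2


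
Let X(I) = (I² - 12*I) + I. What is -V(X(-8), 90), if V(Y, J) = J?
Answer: -90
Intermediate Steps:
X(I) = I² - 11*I
-V(X(-8), 90) = -1*90 = -90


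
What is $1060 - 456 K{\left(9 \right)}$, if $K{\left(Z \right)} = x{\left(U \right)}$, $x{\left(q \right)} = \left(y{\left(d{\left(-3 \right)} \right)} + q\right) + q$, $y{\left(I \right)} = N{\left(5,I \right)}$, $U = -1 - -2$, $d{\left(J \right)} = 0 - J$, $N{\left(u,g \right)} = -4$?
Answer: $1972$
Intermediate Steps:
$d{\left(J \right)} = - J$
$U = 1$ ($U = -1 + 2 = 1$)
$y{\left(I \right)} = -4$
$x{\left(q \right)} = -4 + 2 q$ ($x{\left(q \right)} = \left(-4 + q\right) + q = -4 + 2 q$)
$K{\left(Z \right)} = -2$ ($K{\left(Z \right)} = -4 + 2 \cdot 1 = -4 + 2 = -2$)
$1060 - 456 K{\left(9 \right)} = 1060 - -912 = 1060 + 912 = 1972$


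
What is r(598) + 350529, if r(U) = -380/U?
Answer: 104807981/299 ≈ 3.5053e+5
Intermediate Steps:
r(598) + 350529 = -380/598 + 350529 = -380*1/598 + 350529 = -190/299 + 350529 = 104807981/299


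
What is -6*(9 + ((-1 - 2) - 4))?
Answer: -12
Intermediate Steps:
-6*(9 + ((-1 - 2) - 4)) = -6*(9 + (-3 - 4)) = -6*(9 - 7) = -6*2 = -12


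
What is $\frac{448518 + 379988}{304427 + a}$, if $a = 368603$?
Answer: $\frac{414253}{336515} \approx 1.231$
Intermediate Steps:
$\frac{448518 + 379988}{304427 + a} = \frac{448518 + 379988}{304427 + 368603} = \frac{828506}{673030} = 828506 \cdot \frac{1}{673030} = \frac{414253}{336515}$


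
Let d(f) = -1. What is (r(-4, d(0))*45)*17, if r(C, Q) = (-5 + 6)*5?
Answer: 3825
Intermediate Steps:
r(C, Q) = 5 (r(C, Q) = 1*5 = 5)
(r(-4, d(0))*45)*17 = (5*45)*17 = 225*17 = 3825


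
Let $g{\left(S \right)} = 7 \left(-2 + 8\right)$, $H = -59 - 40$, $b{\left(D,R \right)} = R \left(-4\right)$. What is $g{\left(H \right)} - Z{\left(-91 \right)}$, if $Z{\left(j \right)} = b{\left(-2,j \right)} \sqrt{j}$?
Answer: $42 - 364 i \sqrt{91} \approx 42.0 - 3472.3 i$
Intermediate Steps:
$b{\left(D,R \right)} = - 4 R$
$Z{\left(j \right)} = - 4 j^{\frac{3}{2}}$ ($Z{\left(j \right)} = - 4 j \sqrt{j} = - 4 j^{\frac{3}{2}}$)
$H = -99$ ($H = -59 - 40 = -99$)
$g{\left(S \right)} = 42$ ($g{\left(S \right)} = 7 \cdot 6 = 42$)
$g{\left(H \right)} - Z{\left(-91 \right)} = 42 - - 4 \left(-91\right)^{\frac{3}{2}} = 42 - - 4 \left(- 91 i \sqrt{91}\right) = 42 - 364 i \sqrt{91}$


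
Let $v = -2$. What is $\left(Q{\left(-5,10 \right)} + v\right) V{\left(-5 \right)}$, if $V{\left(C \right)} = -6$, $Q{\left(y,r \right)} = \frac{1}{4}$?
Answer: $\frac{21}{2} \approx 10.5$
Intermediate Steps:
$Q{\left(y,r \right)} = \frac{1}{4}$
$\left(Q{\left(-5,10 \right)} + v\right) V{\left(-5 \right)} = \left(\frac{1}{4} - 2\right) \left(-6\right) = \left(- \frac{7}{4}\right) \left(-6\right) = \frac{21}{2}$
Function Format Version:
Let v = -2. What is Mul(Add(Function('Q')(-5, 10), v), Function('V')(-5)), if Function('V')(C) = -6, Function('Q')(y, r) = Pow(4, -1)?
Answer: Rational(21, 2) ≈ 10.500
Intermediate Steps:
Function('Q')(y, r) = Rational(1, 4)
Mul(Add(Function('Q')(-5, 10), v), Function('V')(-5)) = Mul(Add(Rational(1, 4), -2), -6) = Mul(Rational(-7, 4), -6) = Rational(21, 2)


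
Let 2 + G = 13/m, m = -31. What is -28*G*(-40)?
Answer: -84000/31 ≈ -2709.7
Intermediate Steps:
G = -75/31 (G = -2 + 13/(-31) = -2 + 13*(-1/31) = -2 - 13/31 = -75/31 ≈ -2.4194)
-28*G*(-40) = -28*(-75/31)*(-40) = (2100/31)*(-40) = -84000/31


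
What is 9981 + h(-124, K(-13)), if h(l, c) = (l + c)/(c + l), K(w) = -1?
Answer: 9982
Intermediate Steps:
h(l, c) = 1 (h(l, c) = (c + l)/(c + l) = 1)
9981 + h(-124, K(-13)) = 9981 + 1 = 9982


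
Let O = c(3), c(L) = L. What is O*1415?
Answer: 4245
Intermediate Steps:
O = 3
O*1415 = 3*1415 = 4245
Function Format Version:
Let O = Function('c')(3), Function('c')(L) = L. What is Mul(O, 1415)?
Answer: 4245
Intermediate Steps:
O = 3
Mul(O, 1415) = Mul(3, 1415) = 4245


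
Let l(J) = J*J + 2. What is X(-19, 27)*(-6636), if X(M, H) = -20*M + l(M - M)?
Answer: -2534952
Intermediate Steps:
l(J) = 2 + J² (l(J) = J² + 2 = 2 + J²)
X(M, H) = 2 - 20*M (X(M, H) = -20*M + (2 + (M - M)²) = -20*M + (2 + 0²) = -20*M + (2 + 0) = -20*M + 2 = 2 - 20*M)
X(-19, 27)*(-6636) = (2 - 20*(-19))*(-6636) = (2 + 380)*(-6636) = 382*(-6636) = -2534952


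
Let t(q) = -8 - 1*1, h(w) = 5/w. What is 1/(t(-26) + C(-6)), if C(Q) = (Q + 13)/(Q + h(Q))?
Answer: -41/411 ≈ -0.099757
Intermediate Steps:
t(q) = -9 (t(q) = -8 - 1 = -9)
C(Q) = (13 + Q)/(Q + 5/Q) (C(Q) = (Q + 13)/(Q + 5/Q) = (13 + Q)/(Q + 5/Q))
1/(t(-26) + C(-6)) = 1/(-9 - 6*(13 - 6)/(5 + (-6)²)) = 1/(-9 - 6*7/(5 + 36)) = 1/(-9 - 6*7/41) = 1/(-9 - 6*1/41*7) = 1/(-9 - 42/41) = 1/(-411/41) = -41/411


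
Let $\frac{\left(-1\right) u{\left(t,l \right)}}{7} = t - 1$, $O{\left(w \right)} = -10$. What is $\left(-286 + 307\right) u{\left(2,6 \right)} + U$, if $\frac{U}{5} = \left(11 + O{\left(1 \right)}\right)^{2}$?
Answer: $-142$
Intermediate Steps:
$u{\left(t,l \right)} = 7 - 7 t$ ($u{\left(t,l \right)} = - 7 \left(t - 1\right) = - 7 \left(-1 + t\right) = 7 - 7 t$)
$U = 5$ ($U = 5 \left(11 - 10\right)^{2} = 5 \cdot 1^{2} = 5 \cdot 1 = 5$)
$\left(-286 + 307\right) u{\left(2,6 \right)} + U = \left(-286 + 307\right) \left(7 - 14\right) + 5 = 21 \left(7 - 14\right) + 5 = 21 \left(-7\right) + 5 = -147 + 5 = -142$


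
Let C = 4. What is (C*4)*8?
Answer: 128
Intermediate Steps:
(C*4)*8 = (4*4)*8 = 16*8 = 128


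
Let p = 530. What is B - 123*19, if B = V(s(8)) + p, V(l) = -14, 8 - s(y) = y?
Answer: -1821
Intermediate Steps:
s(y) = 8 - y
B = 516 (B = -14 + 530 = 516)
B - 123*19 = 516 - 123*19 = 516 - 2337 = -1821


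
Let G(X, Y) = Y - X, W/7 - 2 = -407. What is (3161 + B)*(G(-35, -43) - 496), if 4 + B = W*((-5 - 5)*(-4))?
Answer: 55562472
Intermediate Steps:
W = -2835 (W = 14 + 7*(-407) = 14 - 2849 = -2835)
B = -113404 (B = -4 - 2835*(-5 - 5)*(-4) = -4 - (-28350)*(-4) = -4 - 2835*40 = -4 - 113400 = -113404)
(3161 + B)*(G(-35, -43) - 496) = (3161 - 113404)*((-43 - 1*(-35)) - 496) = -110243*((-43 + 35) - 496) = -110243*(-8 - 496) = -110243*(-504) = 55562472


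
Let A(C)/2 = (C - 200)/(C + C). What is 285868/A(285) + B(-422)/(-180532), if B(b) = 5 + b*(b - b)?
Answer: 2941674341147/3069044 ≈ 9.5850e+5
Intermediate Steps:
B(b) = 5 (B(b) = 5 + b*0 = 5 + 0 = 5)
A(C) = (-200 + C)/C (A(C) = 2*((C - 200)/(C + C)) = 2*((-200 + C)/((2*C))) = 2*((-200 + C)*(1/(2*C))) = 2*((-200 + C)/(2*C)) = (-200 + C)/C)
285868/A(285) + B(-422)/(-180532) = 285868/(((-200 + 285)/285)) + 5/(-180532) = 285868/(((1/285)*85)) + 5*(-1/180532) = 285868/(17/57) - 5/180532 = 285868*(57/17) - 5/180532 = 16294476/17 - 5/180532 = 2941674341147/3069044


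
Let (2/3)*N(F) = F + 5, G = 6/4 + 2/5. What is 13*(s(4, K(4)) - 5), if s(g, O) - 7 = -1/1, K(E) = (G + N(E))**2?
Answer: 13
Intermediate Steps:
G = 19/10 (G = 6*(1/4) + 2*(1/5) = 3/2 + 2/5 = 19/10 ≈ 1.9000)
N(F) = 15/2 + 3*F/2 (N(F) = 3*(F + 5)/2 = 3*(5 + F)/2 = 15/2 + 3*F/2)
K(E) = (47/5 + 3*E/2)**2 (K(E) = (19/10 + (15/2 + 3*E/2))**2 = (47/5 + 3*E/2)**2)
s(g, O) = 6 (s(g, O) = 7 - 1/1 = 7 - 1*1 = 7 - 1 = 6)
13*(s(4, K(4)) - 5) = 13*(6 - 5) = 13*1 = 13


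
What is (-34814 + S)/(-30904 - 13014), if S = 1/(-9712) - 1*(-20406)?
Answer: 19990071/60933088 ≈ 0.32807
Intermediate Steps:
S = 198183071/9712 (S = -1/9712 + 20406 = 198183071/9712 ≈ 20406.)
(-34814 + S)/(-30904 - 13014) = (-34814 + 198183071/9712)/(-30904 - 13014) = -139930497/9712/(-43918) = -139930497/9712*(-1/43918) = 19990071/60933088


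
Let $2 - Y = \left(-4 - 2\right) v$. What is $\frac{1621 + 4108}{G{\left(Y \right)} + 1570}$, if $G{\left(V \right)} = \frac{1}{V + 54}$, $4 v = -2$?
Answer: $\frac{303637}{83211} \approx 3.649$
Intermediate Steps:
$v = - \frac{1}{2}$ ($v = \frac{1}{4} \left(-2\right) = - \frac{1}{2} \approx -0.5$)
$Y = -1$ ($Y = 2 - \left(-4 - 2\right) \left(- \frac{1}{2}\right) = 2 - \left(-6\right) \left(- \frac{1}{2}\right) = 2 - 3 = -1$)
$G{\left(V \right)} = \frac{1}{54 + V}$
$\frac{1621 + 4108}{G{\left(Y \right)} + 1570} = \frac{1621 + 4108}{\frac{1}{54 - 1} + 1570} = \frac{5729}{\frac{1}{53} + 1570} = \frac{5729}{\frac{83211}{53}} = 5729 \cdot \frac{53}{83211} = \frac{303637}{83211}$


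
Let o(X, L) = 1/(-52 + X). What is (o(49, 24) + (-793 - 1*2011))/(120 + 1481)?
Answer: -8413/4803 ≈ -1.7516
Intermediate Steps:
(o(49, 24) + (-793 - 1*2011))/(120 + 1481) = (1/(-52 + 49) + (-793 - 1*2011))/(120 + 1481) = (1/(-3) + (-793 - 2011))/1601 = (-⅓ - 2804)*(1/1601) = -8413/3*1/1601 = -8413/4803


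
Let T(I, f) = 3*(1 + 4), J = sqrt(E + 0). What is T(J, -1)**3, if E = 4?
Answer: 3375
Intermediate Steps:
J = 2 (J = sqrt(4 + 0) = sqrt(4) = 2)
T(I, f) = 15 (T(I, f) = 3*5 = 15)
T(J, -1)**3 = 15**3 = 3375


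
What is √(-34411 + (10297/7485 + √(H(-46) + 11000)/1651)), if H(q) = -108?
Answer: √(-5254818096934238430 + 184995292950*√2723)/12357735 ≈ 185.5*I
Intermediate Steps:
√(-34411 + (10297/7485 + √(H(-46) + 11000)/1651)) = √(-34411 + (10297/7485 + √(-108 + 11000)/1651)) = √(-34411 + (10297*(1/7485) + √10892*(1/1651))) = √(-34411 + (10297/7485 + (2*√2723)*(1/1651))) = √(-34411 + (10297/7485 + 2*√2723/1651)) = √(-257556038/7485 + 2*√2723/1651)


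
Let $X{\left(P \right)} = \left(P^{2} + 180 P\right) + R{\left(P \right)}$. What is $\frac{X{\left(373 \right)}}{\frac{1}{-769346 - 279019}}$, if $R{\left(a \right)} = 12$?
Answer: $-216257780565$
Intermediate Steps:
$X{\left(P \right)} = 12 + P^{2} + 180 P$ ($X{\left(P \right)} = \left(P^{2} + 180 P\right) + 12 = 12 + P^{2} + 180 P$)
$\frac{X{\left(373 \right)}}{\frac{1}{-769346 - 279019}} = \frac{12 + 373^{2} + 180 \cdot 373}{\frac{1}{-769346 - 279019}} = \frac{12 + 139129 + 67140}{\frac{1}{-1048365}} = \frac{206281}{- \frac{1}{1048365}} = 206281 \left(-1048365\right) = -216257780565$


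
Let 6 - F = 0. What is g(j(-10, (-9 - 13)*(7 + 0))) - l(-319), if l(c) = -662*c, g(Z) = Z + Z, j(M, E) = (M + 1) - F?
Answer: -211208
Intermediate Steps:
F = 6 (F = 6 - 1*0 = 6 + 0 = 6)
j(M, E) = -5 + M (j(M, E) = (M + 1) - 1*6 = (1 + M) - 6 = -5 + M)
g(Z) = 2*Z
g(j(-10, (-9 - 13)*(7 + 0))) - l(-319) = 2*(-5 - 10) - (-662)*(-319) = 2*(-15) - 1*211178 = -30 - 211178 = -211208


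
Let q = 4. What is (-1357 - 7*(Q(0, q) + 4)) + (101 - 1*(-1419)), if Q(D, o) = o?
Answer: 107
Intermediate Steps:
(-1357 - 7*(Q(0, q) + 4)) + (101 - 1*(-1419)) = (-1357 - 7*(4 + 4)) + (101 - 1*(-1419)) = (-1357 - 7*8) + (101 + 1419) = (-1357 - 56) + 1520 = -1413 + 1520 = 107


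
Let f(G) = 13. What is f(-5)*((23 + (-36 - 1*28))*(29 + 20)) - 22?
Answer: -26139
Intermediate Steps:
f(-5)*((23 + (-36 - 1*28))*(29 + 20)) - 22 = 13*((23 + (-36 - 1*28))*(29 + 20)) - 22 = 13*((23 + (-36 - 28))*49) - 22 = 13*((23 - 64)*49) - 22 = 13*(-41*49) - 22 = 13*(-2009) - 22 = -26117 - 22 = -26139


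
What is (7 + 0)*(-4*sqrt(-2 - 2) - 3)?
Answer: -21 - 56*I ≈ -21.0 - 56.0*I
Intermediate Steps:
(7 + 0)*(-4*sqrt(-2 - 2) - 3) = 7*(-8*I - 3) = 7*(-3 - 8*I) = -21 - 56*I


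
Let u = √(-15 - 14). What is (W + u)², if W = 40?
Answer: (40 + I*√29)² ≈ 1571.0 + 430.81*I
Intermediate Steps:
u = I*√29 (u = √(-29) = I*√29 ≈ 5.3852*I)
(W + u)² = (40 + I*√29)²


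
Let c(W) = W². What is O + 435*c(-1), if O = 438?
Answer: 873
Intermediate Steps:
O + 435*c(-1) = 438 + 435*(-1)² = 438 + 435*1 = 438 + 435 = 873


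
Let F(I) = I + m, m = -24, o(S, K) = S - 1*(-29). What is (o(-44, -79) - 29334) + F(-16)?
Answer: -29389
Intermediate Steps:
o(S, K) = 29 + S (o(S, K) = S + 29 = 29 + S)
F(I) = -24 + I (F(I) = I - 24 = -24 + I)
(o(-44, -79) - 29334) + F(-16) = ((29 - 44) - 29334) + (-24 - 16) = (-15 - 29334) - 40 = -29349 - 40 = -29389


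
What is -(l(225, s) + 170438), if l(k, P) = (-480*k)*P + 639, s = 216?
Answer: 23156923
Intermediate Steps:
l(k, P) = 639 - 480*P*k (l(k, P) = -480*P*k + 639 = 639 - 480*P*k)
-(l(225, s) + 170438) = -((639 - 480*216*225) + 170438) = -((639 - 23328000) + 170438) = -(-23327361 + 170438) = -1*(-23156923) = 23156923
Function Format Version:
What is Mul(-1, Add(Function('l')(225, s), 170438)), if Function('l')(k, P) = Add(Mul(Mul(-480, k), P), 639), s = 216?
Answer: 23156923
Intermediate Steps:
Function('l')(k, P) = Add(639, Mul(-480, P, k)) (Function('l')(k, P) = Add(Mul(-480, P, k), 639) = Add(639, Mul(-480, P, k)))
Mul(-1, Add(Function('l')(225, s), 170438)) = Mul(-1, Add(Add(639, Mul(-480, 216, 225)), 170438)) = Mul(-1, Add(Add(639, -23328000), 170438)) = Mul(-1, Add(-23327361, 170438)) = Mul(-1, -23156923) = 23156923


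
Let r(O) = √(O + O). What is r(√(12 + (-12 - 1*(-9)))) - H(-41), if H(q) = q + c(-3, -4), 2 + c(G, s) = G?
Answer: 46 + √6 ≈ 48.449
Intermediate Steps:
c(G, s) = -2 + G
H(q) = -5 + q (H(q) = q + (-2 - 3) = q - 5 = -5 + q)
r(O) = √2*√O (r(O) = √(2*O) = √2*√O)
r(√(12 + (-12 - 1*(-9)))) - H(-41) = √2*√(√(12 + (-12 - 1*(-9)))) - (-5 - 41) = √2*√(√(12 + (-12 + 9))) - 1*(-46) = √2*√(√(12 - 3)) + 46 = √2*√(√9) + 46 = √2*√3 + 46 = √6 + 46 = 46 + √6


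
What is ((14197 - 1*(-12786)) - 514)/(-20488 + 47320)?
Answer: 8823/8944 ≈ 0.98647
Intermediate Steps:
((14197 - 1*(-12786)) - 514)/(-20488 + 47320) = ((14197 + 12786) - 514)/26832 = (26983 - 514)*(1/26832) = 26469*(1/26832) = 8823/8944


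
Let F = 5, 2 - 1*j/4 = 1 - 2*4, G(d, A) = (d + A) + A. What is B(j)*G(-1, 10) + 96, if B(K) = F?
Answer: 191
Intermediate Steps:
G(d, A) = d + 2*A (G(d, A) = (A + d) + A = d + 2*A)
j = 36 (j = 8 - 4*(1 - 2*4) = 8 - 4*(1 - 8) = 8 - 4*(-7) = 8 + 28 = 36)
B(K) = 5
B(j)*G(-1, 10) + 96 = 5*(-1 + 2*10) + 96 = 5*(-1 + 20) + 96 = 5*19 + 96 = 95 + 96 = 191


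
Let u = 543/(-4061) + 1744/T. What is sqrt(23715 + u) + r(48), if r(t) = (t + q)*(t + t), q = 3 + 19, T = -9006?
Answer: 6720 + 4*sqrt(495640771409353962)/18286683 ≈ 6874.0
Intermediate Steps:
q = 22
u = -5986321/18286683 (u = 543/(-4061) + 1744/(-9006) = 543*(-1/4061) + 1744*(-1/9006) = -543/4061 - 872/4503 = -5986321/18286683 ≈ -0.32736)
r(t) = 2*t*(22 + t) (r(t) = (t + 22)*(t + t) = (22 + t)*(2*t) = 2*t*(22 + t))
sqrt(23715 + u) + r(48) = sqrt(23715 - 5986321/18286683) + 2*48*(22 + 48) = sqrt(433662701024/18286683) + 2*48*70 = 4*sqrt(495640771409353962)/18286683 + 6720 = 6720 + 4*sqrt(495640771409353962)/18286683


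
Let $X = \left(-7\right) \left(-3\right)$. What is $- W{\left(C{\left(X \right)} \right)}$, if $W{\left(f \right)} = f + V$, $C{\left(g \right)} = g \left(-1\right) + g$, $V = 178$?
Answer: $-178$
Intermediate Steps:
$X = 21$
$C{\left(g \right)} = 0$ ($C{\left(g \right)} = - g + g = 0$)
$W{\left(f \right)} = 178 + f$ ($W{\left(f \right)} = f + 178 = 178 + f$)
$- W{\left(C{\left(X \right)} \right)} = - (178 + 0) = \left(-1\right) 178 = -178$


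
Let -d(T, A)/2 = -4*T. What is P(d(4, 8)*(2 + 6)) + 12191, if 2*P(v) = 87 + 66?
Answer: 24535/2 ≈ 12268.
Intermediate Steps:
d(T, A) = 8*T (d(T, A) = -(-8)*T = 8*T)
P(v) = 153/2 (P(v) = (87 + 66)/2 = (1/2)*153 = 153/2)
P(d(4, 8)*(2 + 6)) + 12191 = 153/2 + 12191 = 24535/2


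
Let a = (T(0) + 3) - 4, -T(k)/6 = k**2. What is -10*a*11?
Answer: 110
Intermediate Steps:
T(k) = -6*k**2
a = -1 (a = (-6*0**2 + 3) - 4 = (-6*0 + 3) - 4 = (0 + 3) - 4 = 3 - 4 = -1)
-10*a*11 = -10*(-1)*11 = 10*11 = 110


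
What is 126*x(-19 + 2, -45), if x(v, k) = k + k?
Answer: -11340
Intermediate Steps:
x(v, k) = 2*k
126*x(-19 + 2, -45) = 126*(2*(-45)) = 126*(-90) = -11340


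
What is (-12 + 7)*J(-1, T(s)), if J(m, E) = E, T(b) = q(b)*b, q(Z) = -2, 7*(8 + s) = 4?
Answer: -520/7 ≈ -74.286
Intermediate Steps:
s = -52/7 (s = -8 + (⅐)*4 = -8 + 4/7 = -52/7 ≈ -7.4286)
T(b) = -2*b
(-12 + 7)*J(-1, T(s)) = (-12 + 7)*(-2*(-52/7)) = -5*104/7 = -520/7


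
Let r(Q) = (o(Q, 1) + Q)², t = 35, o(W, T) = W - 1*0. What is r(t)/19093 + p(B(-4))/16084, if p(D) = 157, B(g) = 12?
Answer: 81809201/307091812 ≈ 0.26640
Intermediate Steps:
o(W, T) = W (o(W, T) = W + 0 = W)
r(Q) = 4*Q² (r(Q) = (Q + Q)² = (2*Q)² = 4*Q²)
r(t)/19093 + p(B(-4))/16084 = (4*35²)/19093 + 157/16084 = (4*1225)*(1/19093) + 157*(1/16084) = 4900*(1/19093) + 157/16084 = 4900/19093 + 157/16084 = 81809201/307091812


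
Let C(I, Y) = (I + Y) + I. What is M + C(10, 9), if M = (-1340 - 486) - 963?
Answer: -2760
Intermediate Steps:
M = -2789 (M = -1826 - 963 = -2789)
C(I, Y) = Y + 2*I
M + C(10, 9) = -2789 + (9 + 2*10) = -2789 + (9 + 20) = -2789 + 29 = -2760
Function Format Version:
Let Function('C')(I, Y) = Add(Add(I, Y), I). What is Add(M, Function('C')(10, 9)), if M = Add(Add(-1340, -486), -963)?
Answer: -2760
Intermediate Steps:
M = -2789 (M = Add(-1826, -963) = -2789)
Function('C')(I, Y) = Add(Y, Mul(2, I))
Add(M, Function('C')(10, 9)) = Add(-2789, Add(9, Mul(2, 10))) = Add(-2789, Add(9, 20)) = Add(-2789, 29) = -2760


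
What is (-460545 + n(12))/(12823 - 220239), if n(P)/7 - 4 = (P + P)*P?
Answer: 458501/207416 ≈ 2.2105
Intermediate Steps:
n(P) = 28 + 14*P² (n(P) = 28 + 7*((P + P)*P) = 28 + 7*((2*P)*P) = 28 + 7*(2*P²) = 28 + 14*P²)
(-460545 + n(12))/(12823 - 220239) = (-460545 + (28 + 14*12²))/(12823 - 220239) = (-460545 + (28 + 14*144))/(-207416) = (-460545 + (28 + 2016))*(-1/207416) = (-460545 + 2044)*(-1/207416) = -458501*(-1/207416) = 458501/207416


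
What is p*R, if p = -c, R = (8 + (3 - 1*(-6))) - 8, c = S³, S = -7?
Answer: 3087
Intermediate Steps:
c = -343 (c = (-7)³ = -343)
R = 9 (R = (8 + (3 + 6)) - 8 = (8 + 9) - 8 = 17 - 8 = 9)
p = 343 (p = -1*(-343) = 343)
p*R = 343*9 = 3087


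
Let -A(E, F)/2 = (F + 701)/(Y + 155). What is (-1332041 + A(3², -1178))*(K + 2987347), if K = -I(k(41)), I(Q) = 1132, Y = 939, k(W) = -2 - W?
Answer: -2175833741279250/547 ≈ -3.9778e+12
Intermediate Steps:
A(E, F) = -701/547 - F/547 (A(E, F) = -2*(F + 701)/(939 + 155) = -2*(701 + F)/1094 = -2*(701/1094 + F/1094) = -701/547 - F/547)
K = -1132 (K = -1*1132 = -1132)
(-1332041 + A(3², -1178))*(K + 2987347) = (-1332041 + (-701/547 - 1/547*(-1178)))*(-1132 + 2987347) = (-1332041 + (-701/547 + 1178/547))*2986215 = (-1332041 + 477/547)*2986215 = -728625950/547*2986215 = -2175833741279250/547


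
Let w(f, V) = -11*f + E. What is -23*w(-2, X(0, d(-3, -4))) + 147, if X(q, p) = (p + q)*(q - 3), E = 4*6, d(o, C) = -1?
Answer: -911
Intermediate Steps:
E = 24
X(q, p) = (-3 + q)*(p + q) (X(q, p) = (p + q)*(-3 + q) = (-3 + q)*(p + q))
w(f, V) = 24 - 11*f (w(f, V) = -11*f + 24 = 24 - 11*f)
-23*w(-2, X(0, d(-3, -4))) + 147 = -23*(24 - 11*(-2)) + 147 = -23*(24 + 22) + 147 = -23*46 + 147 = -1058 + 147 = -911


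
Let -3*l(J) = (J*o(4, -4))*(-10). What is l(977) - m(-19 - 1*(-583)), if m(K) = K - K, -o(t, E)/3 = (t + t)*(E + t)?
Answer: 0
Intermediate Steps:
o(t, E) = -6*t*(E + t) (o(t, E) = -3*(t + t)*(E + t) = -3*2*t*(E + t) = -6*t*(E + t))
m(K) = 0
l(J) = 0 (l(J) = -J*(-6*4*(-4 + 4))*(-10)/3 = -J*(-6*4*0)*(-10)/3 = -J*0*(-10)/3 = -0*(-10) = -⅓*0 = 0)
l(977) - m(-19 - 1*(-583)) = 0 - 1*0 = 0 + 0 = 0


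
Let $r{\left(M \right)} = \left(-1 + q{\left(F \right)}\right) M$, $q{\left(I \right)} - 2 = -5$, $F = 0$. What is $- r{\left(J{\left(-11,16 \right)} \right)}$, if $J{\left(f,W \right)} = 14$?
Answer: $56$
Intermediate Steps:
$q{\left(I \right)} = -3$ ($q{\left(I \right)} = 2 - 5 = -3$)
$r{\left(M \right)} = - 4 M$ ($r{\left(M \right)} = \left(-1 - 3\right) M = - 4 M$)
$- r{\left(J{\left(-11,16 \right)} \right)} = - \left(-4\right) 14 = \left(-1\right) \left(-56\right) = 56$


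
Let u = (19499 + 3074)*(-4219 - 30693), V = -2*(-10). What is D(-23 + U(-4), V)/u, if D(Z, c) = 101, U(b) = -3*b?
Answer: -101/788068576 ≈ -1.2816e-7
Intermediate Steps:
V = 20
u = -788068576 (u = 22573*(-34912) = -788068576)
D(-23 + U(-4), V)/u = 101/(-788068576) = 101*(-1/788068576) = -101/788068576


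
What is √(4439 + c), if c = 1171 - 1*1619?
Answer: √3991 ≈ 63.174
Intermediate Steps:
c = -448 (c = 1171 - 1619 = -448)
√(4439 + c) = √(4439 - 448) = √3991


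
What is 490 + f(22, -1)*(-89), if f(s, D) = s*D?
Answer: 2448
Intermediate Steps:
f(s, D) = D*s
490 + f(22, -1)*(-89) = 490 - 1*22*(-89) = 490 - 22*(-89) = 490 + 1958 = 2448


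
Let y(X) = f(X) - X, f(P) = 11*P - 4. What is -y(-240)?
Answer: 2404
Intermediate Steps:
f(P) = -4 + 11*P
y(X) = -4 + 10*X (y(X) = (-4 + 11*X) - X = -4 + 10*X)
-y(-240) = -(-4 + 10*(-240)) = -(-4 - 2400) = -1*(-2404) = 2404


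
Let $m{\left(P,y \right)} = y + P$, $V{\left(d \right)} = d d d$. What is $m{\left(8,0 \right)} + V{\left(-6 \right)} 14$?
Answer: $-3016$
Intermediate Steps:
$V{\left(d \right)} = d^{3}$ ($V{\left(d \right)} = d^{2} d = d^{3}$)
$m{\left(P,y \right)} = P + y$
$m{\left(8,0 \right)} + V{\left(-6 \right)} 14 = \left(8 + 0\right) + \left(-6\right)^{3} \cdot 14 = 8 - 3024 = -3016$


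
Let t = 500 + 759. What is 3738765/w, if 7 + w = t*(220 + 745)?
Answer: 1246255/404976 ≈ 3.0774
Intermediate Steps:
t = 1259
w = 1214928 (w = -7 + 1259*(220 + 745) = -7 + 1259*965 = -7 + 1214935 = 1214928)
3738765/w = 3738765/1214928 = 3738765*(1/1214928) = 1246255/404976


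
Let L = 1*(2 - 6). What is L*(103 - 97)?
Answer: -24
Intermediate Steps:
L = -4 (L = 1*(-4) = -4)
L*(103 - 97) = -4*(103 - 97) = -4*6 = -24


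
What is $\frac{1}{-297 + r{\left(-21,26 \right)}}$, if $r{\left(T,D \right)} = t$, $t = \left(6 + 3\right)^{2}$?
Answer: $- \frac{1}{216} \approx -0.0046296$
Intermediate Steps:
$t = 81$ ($t = 9^{2} = 81$)
$r{\left(T,D \right)} = 81$
$\frac{1}{-297 + r{\left(-21,26 \right)}} = \frac{1}{-297 + 81} = \frac{1}{-216} = - \frac{1}{216}$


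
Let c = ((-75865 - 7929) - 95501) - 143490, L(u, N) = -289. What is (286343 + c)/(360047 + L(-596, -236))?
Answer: -2603/25697 ≈ -0.10130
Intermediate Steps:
c = -322785 (c = (-83794 - 95501) - 143490 = -179295 - 143490 = -322785)
(286343 + c)/(360047 + L(-596, -236)) = (286343 - 322785)/(360047 - 289) = -36442/359758 = -36442*1/359758 = -2603/25697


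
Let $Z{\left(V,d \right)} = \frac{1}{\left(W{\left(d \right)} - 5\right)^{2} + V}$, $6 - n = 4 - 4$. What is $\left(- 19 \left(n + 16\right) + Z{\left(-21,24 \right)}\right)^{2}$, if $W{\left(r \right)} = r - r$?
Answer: $\frac{2792241}{16} \approx 1.7452 \cdot 10^{5}$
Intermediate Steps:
$W{\left(r \right)} = 0$
$n = 6$ ($n = 6 - \left(4 - 4\right) = 6 - 0 = 6 + 0 = 6$)
$Z{\left(V,d \right)} = \frac{1}{25 + V}$ ($Z{\left(V,d \right)} = \frac{1}{\left(0 - 5\right)^{2} + V} = \frac{1}{\left(-5\right)^{2} + V} = \frac{1}{25 + V}$)
$\left(- 19 \left(n + 16\right) + Z{\left(-21,24 \right)}\right)^{2} = \left(- 19 \left(6 + 16\right) + \frac{1}{25 - 21}\right)^{2} = \left(\left(-19\right) 22 + \frac{1}{4}\right)^{2} = \left(-418 + \frac{1}{4}\right)^{2} = \left(- \frac{1671}{4}\right)^{2} = \frac{2792241}{16}$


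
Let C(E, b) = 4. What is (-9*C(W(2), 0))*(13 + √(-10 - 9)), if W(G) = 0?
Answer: -468 - 36*I*√19 ≈ -468.0 - 156.92*I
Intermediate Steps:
(-9*C(W(2), 0))*(13 + √(-10 - 9)) = (-9*4)*(13 + √(-10 - 9)) = -36*(13 + √(-19)) = -36*(13 + I*√19) = -468 - 36*I*√19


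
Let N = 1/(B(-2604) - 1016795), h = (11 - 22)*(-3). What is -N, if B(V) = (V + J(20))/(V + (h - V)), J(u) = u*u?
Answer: 33/33556439 ≈ 9.8342e-7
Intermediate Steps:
J(u) = u²
h = 33 (h = -11*(-3) = 33)
B(V) = 400/33 + V/33 (B(V) = (V + 20²)/(V + (33 - V)) = (V + 400)/33 = (400 + V)*(1/33) = 400/33 + V/33)
N = -33/33556439 (N = 1/((400/33 + (1/33)*(-2604)) - 1016795) = 1/((400/33 - 868/11) - 1016795) = 1/(-2204/33 - 1016795) = 1/(-33556439/33) = -33/33556439 ≈ -9.8342e-7)
-N = -1*(-33/33556439) = 33/33556439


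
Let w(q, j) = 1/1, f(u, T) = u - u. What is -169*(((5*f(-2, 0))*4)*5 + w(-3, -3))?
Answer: -169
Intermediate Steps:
f(u, T) = 0
w(q, j) = 1
-169*(((5*f(-2, 0))*4)*5 + w(-3, -3)) = -169*(((5*0)*4)*5 + 1) = -169*((0*4)*5 + 1) = -169*(0*5 + 1) = -169*(0 + 1) = -169*1 = -169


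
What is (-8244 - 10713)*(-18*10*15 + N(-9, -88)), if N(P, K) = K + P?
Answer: 53022729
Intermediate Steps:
(-8244 - 10713)*(-18*10*15 + N(-9, -88)) = (-8244 - 10713)*(-18*10*15 + (-88 - 9)) = -18957*(-180*15 - 97) = -18957*(-2700 - 97) = -18957*(-2797) = 53022729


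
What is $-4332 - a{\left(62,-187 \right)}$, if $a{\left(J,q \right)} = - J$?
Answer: $-4270$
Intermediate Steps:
$-4332 - a{\left(62,-187 \right)} = -4332 - \left(-1\right) 62 = -4332 - -62 = -4332 + 62 = -4270$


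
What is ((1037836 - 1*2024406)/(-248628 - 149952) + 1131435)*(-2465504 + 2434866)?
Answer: -53141416433381/1533 ≈ -3.4665e+10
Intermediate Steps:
((1037836 - 1*2024406)/(-248628 - 149952) + 1131435)*(-2465504 + 2434866) = ((1037836 - 2024406)/(-398580) + 1131435)*(-30638) = (-986570*(-1/398580) + 1131435)*(-30638) = (7589/3066 + 1131435)*(-30638) = (3468987299/3066)*(-30638) = -53141416433381/1533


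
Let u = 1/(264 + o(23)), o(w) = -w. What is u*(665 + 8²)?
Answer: 729/241 ≈ 3.0249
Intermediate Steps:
u = 1/241 (u = 1/(264 - 1*23) = 1/(264 - 23) = 1/241 ≈ 0.0041494)
u*(665 + 8²) = (665 + 8²)/241 = (665 + 64)/241 = (1/241)*729 = 729/241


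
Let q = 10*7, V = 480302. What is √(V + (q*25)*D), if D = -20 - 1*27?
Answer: 6*√11057 ≈ 630.91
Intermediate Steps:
q = 70
D = -47 (D = -20 - 27 = -47)
√(V + (q*25)*D) = √(480302 + (70*25)*(-47)) = √(480302 + 1750*(-47)) = √(480302 - 82250) = √398052 = 6*√11057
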